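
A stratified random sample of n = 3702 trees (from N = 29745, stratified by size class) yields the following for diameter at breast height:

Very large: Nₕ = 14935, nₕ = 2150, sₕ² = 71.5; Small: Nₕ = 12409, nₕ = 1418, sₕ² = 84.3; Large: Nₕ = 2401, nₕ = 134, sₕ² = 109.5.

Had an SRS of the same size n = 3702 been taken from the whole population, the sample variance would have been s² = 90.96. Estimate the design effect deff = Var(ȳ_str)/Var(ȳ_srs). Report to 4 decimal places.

0.9933

Var(ȳ_str) = Σ Wₕ²(1−fₕ)sₕ²/nₕ with Wₕ = Nₕ/29745:
  Very large: (14935/29745)²·(1−2150/14935)·71.5/2150 = 0.0071770438
  Small: (12409/29745)²·(1−1418/12409)·84.3/1418 = 0.0091642597
  Large: (2401/29745)²·(1−134/2401)·109.5/134 = 0.0050271872
  → Var(ȳ_str) = 0.021368491.
Var(ȳ_srs) = (1 − 3702/29745)·90.96/3702 = 0.021512509.
deff = 0.021368491 / 0.021512509 = 0.9933.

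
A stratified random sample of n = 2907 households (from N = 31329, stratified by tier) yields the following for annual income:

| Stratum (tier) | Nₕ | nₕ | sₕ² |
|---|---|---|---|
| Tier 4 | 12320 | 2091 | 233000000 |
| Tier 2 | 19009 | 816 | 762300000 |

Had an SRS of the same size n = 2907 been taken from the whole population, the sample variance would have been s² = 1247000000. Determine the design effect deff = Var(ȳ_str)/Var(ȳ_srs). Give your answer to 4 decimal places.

Var(ȳ_str) = Σ Wₕ²(1−fₕ)sₕ²/nₕ with Wₕ = Nₕ/31329:
  Tier 4: (12320/31329)²·(1−2091/12320)·233000000/2091 = 14307.136
  Tier 2: (19009/31329)²·(1−816/19009)·762300000/816 = 329159.42
  → Var(ȳ_str) = 343466.56.
Var(ȳ_srs) = (1 − 2907/31329)·1247000000/2907 = 389161.19.
deff = 343466.56 / 389161.19 = 0.8826.

0.8826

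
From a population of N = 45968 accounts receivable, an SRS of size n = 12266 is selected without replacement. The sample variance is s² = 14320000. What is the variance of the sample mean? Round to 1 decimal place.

Under SRS without replacement, Var(ȳ) = (1 − f)·s²/n with f = n/N = 12266/45968 = 0.26683780.
Var(ȳ) = (1 − 0.26683780)·14320000/12266 = 0.73316220·1167.4548 = 855.93369.

855.9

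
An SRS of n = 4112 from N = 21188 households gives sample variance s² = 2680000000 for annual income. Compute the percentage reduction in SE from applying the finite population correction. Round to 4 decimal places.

f = n/N = 4112/21188 = 0.19407212.
SE_no-fpc = √(s²/n) = 807.31095; SE_fpc = √((1−f)s²/n) = 724.75119.
Ratio = √(1−f) = 0.89773486. Reduction = 100·(1 − 0.89773486) = 10.2265%.

10.2265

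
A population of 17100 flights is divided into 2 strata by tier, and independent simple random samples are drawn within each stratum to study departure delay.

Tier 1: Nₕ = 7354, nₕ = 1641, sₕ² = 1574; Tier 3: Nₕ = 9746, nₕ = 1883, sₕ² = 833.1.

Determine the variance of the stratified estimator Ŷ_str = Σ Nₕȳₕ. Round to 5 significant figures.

Var(Ŷ_str) = Σₕ Nₕ²(1 − fₕ)sₕ²/nₕ.
Tier 1: 7354²·(1 − 1641/7354)·1574/1641 = 4.0298047 × 10^7.
Tier 3: 9746²·(1 − 1883/9746)·833.1/1883 = 3.3904824 × 10^7.
Sum = 7.4202871 × 10^7.

7.4203 × 10^7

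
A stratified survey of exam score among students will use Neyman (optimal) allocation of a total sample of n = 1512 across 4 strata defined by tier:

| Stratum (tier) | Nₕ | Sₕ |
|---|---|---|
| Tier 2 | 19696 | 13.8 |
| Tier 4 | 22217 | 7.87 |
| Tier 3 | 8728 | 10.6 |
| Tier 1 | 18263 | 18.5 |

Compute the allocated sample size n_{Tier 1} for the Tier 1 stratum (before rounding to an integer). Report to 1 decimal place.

Neyman allocation: nₕ = n·NₕSₕ / Σⱼ NⱼSⱼ.
Σ NⱼSⱼ = 19696·13.8 + 22217·7.87 + 8728·10.6 + 18263·18.5 = 877034.89.
n_{Tier 1} = 1512·18263·18.5 / 877034.89 = 582.5.

582.5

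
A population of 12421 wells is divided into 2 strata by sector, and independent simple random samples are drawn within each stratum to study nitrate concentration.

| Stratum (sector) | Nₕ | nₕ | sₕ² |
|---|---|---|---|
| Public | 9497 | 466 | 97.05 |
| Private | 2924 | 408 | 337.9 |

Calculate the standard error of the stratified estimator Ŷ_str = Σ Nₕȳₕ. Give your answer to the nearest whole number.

4894

Var(Ŷ_str) = Σₕ Nₕ²(1 − fₕ)sₕ²/nₕ.
Public: 9497²·(1 − 466/9497)·97.05/466 = 1.7862075 × 10^7.
Private: 2924²·(1 − 408/2924)·337.9/408 = 6.0927875 × 10^6.
Sum = 2.3954863 × 10^7.
SE = √(2.3954863 × 10^7) = 4894.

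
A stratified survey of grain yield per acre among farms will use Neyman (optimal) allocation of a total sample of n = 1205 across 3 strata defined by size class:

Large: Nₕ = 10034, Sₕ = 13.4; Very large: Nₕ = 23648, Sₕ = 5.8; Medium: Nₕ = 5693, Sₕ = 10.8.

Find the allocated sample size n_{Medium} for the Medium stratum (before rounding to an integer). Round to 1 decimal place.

Neyman allocation: nₕ = n·NₕSₕ / Σⱼ NⱼSⱼ.
Σ NⱼSⱼ = 10034·13.4 + 23648·5.8 + 5693·10.8 = 333098.4.
n_{Medium} = 1205·5693·10.8 / 333098.4 = 222.4.

222.4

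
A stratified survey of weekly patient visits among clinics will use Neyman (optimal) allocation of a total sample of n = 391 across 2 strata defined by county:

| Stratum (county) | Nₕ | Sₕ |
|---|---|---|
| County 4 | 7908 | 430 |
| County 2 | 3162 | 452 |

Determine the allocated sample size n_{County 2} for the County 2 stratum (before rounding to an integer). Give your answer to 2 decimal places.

115.71

Neyman allocation: nₕ = n·NₕSₕ / Σⱼ NⱼSⱼ.
Σ NⱼSⱼ = 7908·430 + 3162·452 = 4.829664 × 10^6.
n_{County 2} = 391·3162·452 / (4.829664 × 10^6) = 115.71.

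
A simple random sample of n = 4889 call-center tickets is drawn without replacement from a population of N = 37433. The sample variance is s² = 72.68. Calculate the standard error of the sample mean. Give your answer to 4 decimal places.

0.1137

Under SRS without replacement, Var(ȳ) = (1 − f)·s²/n with f = n/N = 4889/37433 = 0.13060668.
Var(ȳ) = (1 − 0.13060668)·72.68/4889 = 0.86939332·0.014866026 = 0.012924423.
SE(ȳ) = √(0.012924423) = 0.1137.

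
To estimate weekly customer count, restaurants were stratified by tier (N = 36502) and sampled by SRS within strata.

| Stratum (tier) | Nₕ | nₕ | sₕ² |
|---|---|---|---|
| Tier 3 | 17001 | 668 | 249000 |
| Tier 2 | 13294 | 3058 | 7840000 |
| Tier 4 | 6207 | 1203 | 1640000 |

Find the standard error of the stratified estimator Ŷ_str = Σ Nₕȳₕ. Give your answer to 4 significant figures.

Var(Ŷ_str) = Σₕ Nₕ²(1 − fₕ)sₕ²/nₕ.
Tier 3: 17001²·(1 − 668/17001)·249000/668 = 1.0350547 × 10^11.
Tier 2: 13294²·(1 − 3058/13294)·7840000/3058 = 3.4887073 × 10^11.
Tier 4: 6207²·(1 − 1203/6207)·1640000/1203 = 4.2342575 × 10^10.
Sum = 4.9471878 × 10^11.
SE = √(4.9471878 × 10^11) = 703400.

703400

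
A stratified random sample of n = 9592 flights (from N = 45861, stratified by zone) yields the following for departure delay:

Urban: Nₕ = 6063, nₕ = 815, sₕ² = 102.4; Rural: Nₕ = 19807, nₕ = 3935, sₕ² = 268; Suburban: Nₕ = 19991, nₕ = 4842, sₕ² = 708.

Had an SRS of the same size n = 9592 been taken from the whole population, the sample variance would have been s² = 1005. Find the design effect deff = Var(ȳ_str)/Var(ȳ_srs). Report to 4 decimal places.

0.3999

Var(ȳ_str) = Σ Wₕ²(1−fₕ)sₕ²/nₕ with Wₕ = Nₕ/45861:
  Urban: (6063/45861)²·(1−815/6063)·102.4/815 = 0.0019008012
  Rural: (19807/45861)²·(1−3935/19807)·268/3935 = 0.010180131
  Suburban: (19991/45861)²·(1−4842/19991)·708/4842 = 0.021054257
  → Var(ȳ_str) = 0.033135189.
Var(ȳ_srs) = (1 − 9592/45861)·1005/9592 = 0.082860768.
deff = 0.033135189 / 0.082860768 = 0.3999.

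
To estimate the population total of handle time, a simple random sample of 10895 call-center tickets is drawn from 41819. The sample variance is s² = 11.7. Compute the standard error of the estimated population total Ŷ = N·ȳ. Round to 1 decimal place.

Var(Ŷ) = N²·Var(ȳ) = N²·(1 − n/N)·s²/n.
f = 10895/41819 = 0.26052751; Var(ȳ) = 0.73947249·11.7/10895 = 7.9410997 × 10^-4.
Var(Ŷ) = 41819² · (7.9410997 × 10^-4) = 1.3887624 × 10^6.
SE(Ŷ) = √(1.3887624 × 10^6) = 1178.5.

1178.5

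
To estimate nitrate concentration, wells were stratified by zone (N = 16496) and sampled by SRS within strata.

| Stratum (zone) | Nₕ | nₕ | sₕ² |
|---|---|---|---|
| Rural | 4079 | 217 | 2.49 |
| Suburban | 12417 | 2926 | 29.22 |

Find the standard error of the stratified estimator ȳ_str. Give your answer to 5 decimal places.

0.07063

Var(ȳ_str) = Σₕ Wₕ²(1 − fₕ)sₕ²/nₕ with Wₕ = Nₕ/N, N = 16496.
Rural: Wₕ = 0.24727207; term = 0.24727207²·(1 − 0.05319931)·2.49/217 = 6.6427559 × 10^-4.
Suburban: Wₕ = 0.75272793; term = 0.75272793²·(1 − 0.23564468)·29.22/2926 = 0.0043249117.
Sum = 0.0049891873.
SE = √(0.0049891873) = 0.07063.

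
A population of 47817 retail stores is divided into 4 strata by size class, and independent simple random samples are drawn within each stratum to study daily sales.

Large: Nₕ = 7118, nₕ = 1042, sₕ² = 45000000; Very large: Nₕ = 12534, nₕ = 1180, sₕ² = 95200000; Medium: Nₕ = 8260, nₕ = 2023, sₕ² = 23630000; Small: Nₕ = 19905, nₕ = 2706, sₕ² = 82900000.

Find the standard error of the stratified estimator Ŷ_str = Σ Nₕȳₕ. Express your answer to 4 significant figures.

4.944 × 10^6

Var(Ŷ_str) = Σₕ Nₕ²(1 − fₕ)sₕ²/nₕ.
Large: 7118²·(1 − 1042/7118)·45000000/1042 = 1.8677577 × 10^12.
Very large: 12534²·(1 − 1180/12534)·95200000/1180 = 1.1481365 × 10^13.
Medium: 8260²·(1 − 2023/8260)·23630000/2023 = 6.0176044 × 10^11.
Small: 19905²·(1 − 2706/19905)·82900000/2706 = 1.0487986 × 10^13.
Sum = 2.4438869 × 10^13.
SE = √(2.4438869 × 10^13) = 4.944 × 10^6.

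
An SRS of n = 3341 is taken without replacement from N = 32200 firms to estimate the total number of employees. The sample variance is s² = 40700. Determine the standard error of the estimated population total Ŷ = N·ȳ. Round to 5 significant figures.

Var(Ŷ) = N²·Var(ȳ) = N²·(1 − n/N)·s²/n.
f = 3341/32200 = 0.10375776; Var(ȳ) = 0.89624224·40700/3341 = 10.918006.
Var(Ŷ) = 32200² · 10.918006 = 1.1320225 × 10^10.
SE(Ŷ) = √(1.1320225 × 10^10) = 106400.

106400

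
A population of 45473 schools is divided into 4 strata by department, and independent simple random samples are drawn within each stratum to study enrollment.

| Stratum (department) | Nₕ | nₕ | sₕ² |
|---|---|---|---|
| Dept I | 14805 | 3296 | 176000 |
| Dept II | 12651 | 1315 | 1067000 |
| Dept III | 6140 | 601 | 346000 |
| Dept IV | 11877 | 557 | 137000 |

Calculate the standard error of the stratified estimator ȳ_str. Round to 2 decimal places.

Var(ȳ_str) = Σₕ Wₕ²(1 − fₕ)sₕ²/nₕ with Wₕ = Nₕ/N, N = 45473.
Dept I: Wₕ = 0.32557782; term = 0.32557782²·(1 − 0.22262749)·176000/3296 = 4.4001173.
Dept II: Wₕ = 0.27820905; term = 0.27820905²·(1 − 0.10394435)·1067000/1315 = 56.275083.
Dept III: Wₕ = 0.13502518; term = 0.13502518²·(1 − 0.09788274)·346000/601 = 9.4687827.
Dept IV: Wₕ = 0.26118796; term = 0.26118796²·(1 − 0.04689736)·137000/557 = 15.992315.
Sum = 86.136298.
SE = √(86.136298) = 9.28.

9.28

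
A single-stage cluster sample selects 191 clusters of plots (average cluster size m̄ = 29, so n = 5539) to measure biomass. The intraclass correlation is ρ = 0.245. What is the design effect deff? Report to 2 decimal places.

7.86

deff = 1 + (29 − 1)·0.245 = 1 + 6.86 = 7.86.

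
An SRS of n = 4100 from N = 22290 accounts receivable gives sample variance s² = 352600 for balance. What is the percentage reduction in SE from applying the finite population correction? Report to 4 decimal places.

9.6639

f = n/N = 4100/22290 = 0.18393899.
SE_no-fpc = √(s²/n) = 9.2736185; SE_fpc = √((1−f)s²/n) = 8.3774249.
Ratio = √(1−f) = 0.90336095. Reduction = 100·(1 − 0.90336095) = 9.6639%.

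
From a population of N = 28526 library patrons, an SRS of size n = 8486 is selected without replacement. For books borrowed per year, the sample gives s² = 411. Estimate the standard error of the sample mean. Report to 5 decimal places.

0.18446

Under SRS without replacement, Var(ȳ) = (1 − f)·s²/n with f = n/N = 8486/28526 = 0.29748300.
Var(ȳ) = (1 − 0.29748300)·411/8486 = 0.70251700·0.048432713 = 0.034024804.
SE(ȳ) = √(0.034024804) = 0.18446.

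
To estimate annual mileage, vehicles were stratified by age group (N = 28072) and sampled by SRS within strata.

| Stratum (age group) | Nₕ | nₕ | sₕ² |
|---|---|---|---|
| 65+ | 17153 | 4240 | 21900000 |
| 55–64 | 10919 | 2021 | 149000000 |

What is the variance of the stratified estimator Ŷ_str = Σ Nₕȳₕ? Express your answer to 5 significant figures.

Var(Ŷ_str) = Σₕ Nₕ²(1 − fₕ)sₕ²/nₕ.
65+: 17153²·(1 − 4240/17153)·21900000/4240 = 1.1440513 × 10^12.
55–64: 10919²·(1 − 2021/10919)·149000000/2021 = 7.1630045 × 10^12.
Sum = 8.3070558 × 10^12.

8.3071 × 10^12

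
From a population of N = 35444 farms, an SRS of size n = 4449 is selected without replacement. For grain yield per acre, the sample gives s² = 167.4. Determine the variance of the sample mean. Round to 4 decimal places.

Under SRS without replacement, Var(ȳ) = (1 − f)·s²/n with f = n/N = 4449/35444 = 0.12552195.
Var(ȳ) = (1 − 0.12552195)·167.4/4449 = 0.87447805·0.037626433 = 0.03290349.

0.0329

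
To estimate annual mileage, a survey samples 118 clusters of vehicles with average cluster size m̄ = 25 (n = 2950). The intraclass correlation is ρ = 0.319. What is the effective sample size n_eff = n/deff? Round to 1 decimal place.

deff = 1 + (25 − 1)·0.319 = 1 + 7.656 = 8.656.
n_eff = 2950 / 8.656 = 340.8.

340.8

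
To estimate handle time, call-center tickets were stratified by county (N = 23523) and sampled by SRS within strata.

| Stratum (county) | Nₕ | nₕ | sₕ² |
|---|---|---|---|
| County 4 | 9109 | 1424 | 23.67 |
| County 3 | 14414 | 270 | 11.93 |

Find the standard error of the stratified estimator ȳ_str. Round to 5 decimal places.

Var(ȳ_str) = Σₕ Wₕ²(1 − fₕ)sₕ²/nₕ with Wₕ = Nₕ/N, N = 23523.
County 4: Wₕ = 0.38723802; term = 0.38723802²·(1 − 0.15632891)·23.67/1424 = 0.0021028942.
County 3: Wₕ = 0.61276198; term = 0.61276198²·(1 − 0.01873179)·11.93/270 = 0.016279761.
Sum = 0.018382655.
SE = √(0.018382655) = 0.13558.

0.13558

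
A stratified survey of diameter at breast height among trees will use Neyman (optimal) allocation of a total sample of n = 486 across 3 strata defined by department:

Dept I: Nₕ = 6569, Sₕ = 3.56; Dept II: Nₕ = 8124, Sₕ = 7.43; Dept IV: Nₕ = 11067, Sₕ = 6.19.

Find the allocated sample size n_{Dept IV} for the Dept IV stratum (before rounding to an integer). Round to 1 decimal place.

Neyman allocation: nₕ = n·NₕSₕ / Σⱼ NⱼSⱼ.
Σ NⱼSⱼ = 6569·3.56 + 8124·7.43 + 11067·6.19 = 152251.69.
n_{Dept IV} = 486·11067·6.19 / 152251.69 = 218.7.

218.7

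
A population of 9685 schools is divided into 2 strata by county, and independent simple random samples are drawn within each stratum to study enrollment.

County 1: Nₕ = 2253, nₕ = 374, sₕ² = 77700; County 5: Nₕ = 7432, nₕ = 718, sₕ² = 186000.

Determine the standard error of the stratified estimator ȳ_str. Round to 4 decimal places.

12.1320

Var(ȳ_str) = Σₕ Wₕ²(1 − fₕ)sₕ²/nₕ with Wₕ = Nₕ/N, N = 9685.
County 1: Wₕ = 0.23262777; term = 0.23262777²·(1 − 0.16600089)·77700/374 = 9.3764434.
County 5: Wₕ = 0.76737223; term = 0.76737223²·(1 − 0.09660926)·186000/718 = 137.80859.
Sum = 147.18503.
SE = √(147.18503) = 12.1320.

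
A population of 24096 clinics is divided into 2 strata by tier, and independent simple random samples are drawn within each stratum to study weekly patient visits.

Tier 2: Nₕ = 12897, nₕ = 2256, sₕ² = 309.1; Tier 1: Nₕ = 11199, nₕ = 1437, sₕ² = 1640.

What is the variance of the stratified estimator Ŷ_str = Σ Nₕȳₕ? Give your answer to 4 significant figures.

1.436 × 10^8

Var(Ŷ_str) = Σₕ Nₕ²(1 − fₕ)sₕ²/nₕ.
Tier 2: 12897²·(1 − 2256/12897)·309.1/2256 = 1.8803169 × 10^7.
Tier 1: 11199²·(1 − 1437/11199)·1640/1437 = 1.2476855 × 10^8.
Sum = 1.4357172 × 10^8.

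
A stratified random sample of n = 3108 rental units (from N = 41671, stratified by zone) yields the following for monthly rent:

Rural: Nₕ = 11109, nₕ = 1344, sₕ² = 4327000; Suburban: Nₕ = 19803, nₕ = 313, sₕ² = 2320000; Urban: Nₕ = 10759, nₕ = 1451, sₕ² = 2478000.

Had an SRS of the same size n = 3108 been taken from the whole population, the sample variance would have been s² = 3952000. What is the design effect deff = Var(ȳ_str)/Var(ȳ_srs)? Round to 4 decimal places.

Var(ȳ_str) = Σ Wₕ²(1−fₕ)sₕ²/nₕ with Wₕ = Nₕ/41671:
  Rural: (11109/41671)²·(1−1344/11109)·4327000/1344 = 201.12543
  Suburban: (19803/41671)²·(1−313/19803)·2320000/313 = 1647.4742
  Urban: (10759/41671)²·(1−1451/10759)·2478000/1451 = 98.490496
  → Var(ȳ_str) = 1947.0901.
Var(ȳ_srs) = (1 − 3108/41671)·3952000/3108 = 1176.7191.
deff = 1947.0901 / 1176.7191 = 1.6547.

1.6547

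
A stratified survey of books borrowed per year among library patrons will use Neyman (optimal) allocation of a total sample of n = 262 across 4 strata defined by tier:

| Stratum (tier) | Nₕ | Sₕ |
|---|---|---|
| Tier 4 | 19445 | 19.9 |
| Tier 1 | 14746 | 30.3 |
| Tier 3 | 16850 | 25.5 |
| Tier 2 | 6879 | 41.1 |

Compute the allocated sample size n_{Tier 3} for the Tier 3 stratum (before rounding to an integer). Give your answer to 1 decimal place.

Neyman allocation: nₕ = n·NₕSₕ / Σⱼ NⱼSⱼ.
Σ NⱼSⱼ = 19445·19.9 + 14746·30.3 + 16850·25.5 + 6879·41.1 = 1.5461612 × 10^6.
n_{Tier 3} = 262·16850·25.5 / (1.5461612 × 10^6) = 72.8.

72.8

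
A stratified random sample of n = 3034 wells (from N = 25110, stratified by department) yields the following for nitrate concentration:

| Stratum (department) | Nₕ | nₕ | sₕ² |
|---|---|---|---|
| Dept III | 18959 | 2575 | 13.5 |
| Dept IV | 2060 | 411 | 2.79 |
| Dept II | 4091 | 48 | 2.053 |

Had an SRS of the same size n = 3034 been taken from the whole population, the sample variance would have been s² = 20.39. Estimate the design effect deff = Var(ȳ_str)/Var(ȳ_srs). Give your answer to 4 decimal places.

Var(ȳ_str) = Σ Wₕ²(1−fₕ)sₕ²/nₕ with Wₕ = Nₕ/25110:
  Dept III: (18959/25110)²·(1−2575/18959)·13.5/2575 = 0.0025828458
  Dept IV: (2060/25110)²·(1−411/2060)·2.79/411 = 3.6572684 × 10^-5
  Dept II: (4091/25110)²·(1−48/4091)·2.053/48 = 0.0011219862
  → Var(ȳ_str) = 0.0037414047.
Var(ȳ_srs) = (1 − 3034/25110)·20.39/3034 = 0.0059084739.
deff = 0.0037414047 / 0.0059084739 = 0.6332.

0.6332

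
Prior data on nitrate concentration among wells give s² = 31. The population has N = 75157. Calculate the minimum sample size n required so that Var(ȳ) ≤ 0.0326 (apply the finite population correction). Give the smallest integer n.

Without fpc, n₀ = s²/D = 31/0.0326 = 950.9202.
With fpc, (1 − n/N)·s²/n ≤ D requires n ≥ n₀/(1 + n₀/N) = 950.9202/(1 + 950.9202/75157) = 939.0391.
Rounding up, n = 940.

940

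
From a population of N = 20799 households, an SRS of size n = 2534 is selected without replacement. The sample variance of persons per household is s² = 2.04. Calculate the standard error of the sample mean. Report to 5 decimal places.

Under SRS without replacement, Var(ȳ) = (1 − f)·s²/n with f = n/N = 2534/20799 = 0.12183278.
Var(ȳ) = (1 − 0.12183278)·2.04/2534 = 0.87816722·8.050513 × 10^-4 = 7.0696966 × 10^-4.
SE(ȳ) = √(7.0696966 × 10^-4) = 0.02659.

0.02659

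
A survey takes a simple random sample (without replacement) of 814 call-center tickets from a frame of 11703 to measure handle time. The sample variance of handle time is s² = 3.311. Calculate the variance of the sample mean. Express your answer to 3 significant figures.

0.00378

Under SRS without replacement, Var(ȳ) = (1 − f)·s²/n with f = n/N = 814/11703 = 0.06955482.
Var(ȳ) = (1 − 0.06955482)·3.311/814 = 0.93044518·0.0040675676 = 0.0037846487.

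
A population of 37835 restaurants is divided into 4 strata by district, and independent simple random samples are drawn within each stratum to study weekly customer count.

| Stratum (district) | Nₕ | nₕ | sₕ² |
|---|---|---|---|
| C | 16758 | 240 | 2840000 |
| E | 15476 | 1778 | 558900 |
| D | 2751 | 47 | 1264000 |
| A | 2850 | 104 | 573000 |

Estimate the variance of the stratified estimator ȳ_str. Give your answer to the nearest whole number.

Var(ȳ_str) = Σₕ Wₕ²(1 − fₕ)sₕ²/nₕ with Wₕ = Nₕ/N, N = 37835.
C: Wₕ = 0.44292322; term = 0.44292322²·(1 − 0.01432152)·2840000/240 = 2288.2279.
E: Wₕ = 0.40903925; term = 0.40903925²·(1 − 0.11488757)·558900/1778 = 46.551187.
D: Wₕ = 0.07271045; term = 0.07271045²·(1 − 0.01708470)·1264000/47 = 139.75232.
A: Wₕ = 0.07532708; term = 0.07532708²·(1 − 0.03649123)·573000/104 = 30.121681.
Sum = 2504.6531.

2505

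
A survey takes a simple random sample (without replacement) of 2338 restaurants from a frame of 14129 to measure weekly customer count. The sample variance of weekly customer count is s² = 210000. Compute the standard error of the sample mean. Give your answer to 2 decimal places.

8.66

Under SRS without replacement, Var(ȳ) = (1 − f)·s²/n with f = n/N = 2338/14129 = 0.16547526.
Var(ȳ) = (1 − 0.16547526)·210000/2338 = 0.83452474·89.820359 = 74.957312.
SE(ȳ) = √(74.957312) = 8.66.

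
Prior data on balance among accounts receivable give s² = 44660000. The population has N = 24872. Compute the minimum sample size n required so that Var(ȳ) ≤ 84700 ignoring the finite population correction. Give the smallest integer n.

Without fpc, n₀ = s²/D = 44660000/84700 = 527.2727.
Rounding up, n = 528.

528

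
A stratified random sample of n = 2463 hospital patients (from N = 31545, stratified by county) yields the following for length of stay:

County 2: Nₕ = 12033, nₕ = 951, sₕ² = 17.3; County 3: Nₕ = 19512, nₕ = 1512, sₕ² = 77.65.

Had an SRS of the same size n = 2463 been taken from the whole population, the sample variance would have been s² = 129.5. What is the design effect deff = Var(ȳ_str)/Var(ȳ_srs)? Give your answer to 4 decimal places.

Var(ȳ_str) = Σ Wₕ²(1−fₕ)sₕ²/nₕ with Wₕ = Nₕ/31545:
  County 2: (12033/31545)²·(1−951/12033)·17.3/951 = 0.0024377917
  County 3: (19512/31545)²·(1−1512/19512)·77.65/1512 = 0.018126038
  → Var(ȳ_str) = 0.02056383.
Var(ȳ_srs) = (1 − 2463/31545)·129.5/2463 = 0.04847291.
deff = 0.02056383 / 0.04847291 = 0.4242.

0.4242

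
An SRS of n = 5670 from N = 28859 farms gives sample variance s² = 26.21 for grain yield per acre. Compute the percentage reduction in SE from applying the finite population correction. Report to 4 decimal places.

f = n/N = 5670/28859 = 0.19647250.
SE_no-fpc = √(s²/n) = 0.067989521; SE_fpc = √((1−f)s²/n) = 0.060945599.
Ratio = √(1−f) = 0.89639695. Reduction = 100·(1 − 0.89639695) = 10.3603%.

10.3603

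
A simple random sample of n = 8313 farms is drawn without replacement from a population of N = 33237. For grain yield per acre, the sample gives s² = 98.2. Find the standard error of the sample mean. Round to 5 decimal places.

Under SRS without replacement, Var(ȳ) = (1 − f)·s²/n with f = n/N = 8313/33237 = 0.25011283.
Var(ȳ) = (1 − 0.25011283)·98.2/8313 = 0.74988717·0.011812823 = 0.0088582847.
SE(ȳ) = √(0.0088582847) = 0.09412.

0.09412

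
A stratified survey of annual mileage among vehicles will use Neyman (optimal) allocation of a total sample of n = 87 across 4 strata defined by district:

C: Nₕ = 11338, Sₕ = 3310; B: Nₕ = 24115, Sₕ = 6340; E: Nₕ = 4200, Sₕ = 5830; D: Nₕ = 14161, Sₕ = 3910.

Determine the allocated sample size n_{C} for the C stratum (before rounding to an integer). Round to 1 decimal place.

12.1

Neyman allocation: nₕ = n·NₕSₕ / Σⱼ NⱼSⱼ.
Σ NⱼSⱼ = 11338·3310 + 24115·6340 + 4200·5830 + 14161·3910 = 2.7027339 × 10^8.
n_{C} = 87·11338·3310 / (2.7027339 × 10^8) = 12.1.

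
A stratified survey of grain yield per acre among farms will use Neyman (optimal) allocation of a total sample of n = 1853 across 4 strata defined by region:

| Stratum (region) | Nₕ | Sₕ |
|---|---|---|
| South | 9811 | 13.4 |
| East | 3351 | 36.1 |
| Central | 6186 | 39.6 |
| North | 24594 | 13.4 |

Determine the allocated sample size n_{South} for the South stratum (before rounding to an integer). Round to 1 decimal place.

294.6

Neyman allocation: nₕ = n·NₕSₕ / Σⱼ NⱼSⱼ.
Σ NⱼSⱼ = 9811·13.4 + 3351·36.1 + 6186·39.6 + 24594·13.4 = 826963.7.
n_{South} = 1853·9811·13.4 / 826963.7 = 294.6.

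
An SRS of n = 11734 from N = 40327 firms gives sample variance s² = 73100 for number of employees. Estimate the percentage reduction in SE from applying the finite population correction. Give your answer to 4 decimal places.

f = n/N = 11734/40327 = 0.29097131.
SE_no-fpc = √(s²/n) = 2.4959487; SE_fpc = √((1−f)s²/n) = 2.1016846.
Ratio = √(1−f) = 0.84203841. Reduction = 100·(1 − 0.84203841) = 15.7962%.

15.7962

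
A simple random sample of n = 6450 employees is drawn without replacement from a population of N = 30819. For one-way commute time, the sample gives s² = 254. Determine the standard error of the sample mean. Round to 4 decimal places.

0.1765

Under SRS without replacement, Var(ȳ) = (1 − f)·s²/n with f = n/N = 6450/30819 = 0.20928648.
Var(ȳ) = (1 − 0.20928648)·254/6450 = 0.79071352·0.039379845 = 0.031138176.
SE(ȳ) = √(0.031138176) = 0.1765.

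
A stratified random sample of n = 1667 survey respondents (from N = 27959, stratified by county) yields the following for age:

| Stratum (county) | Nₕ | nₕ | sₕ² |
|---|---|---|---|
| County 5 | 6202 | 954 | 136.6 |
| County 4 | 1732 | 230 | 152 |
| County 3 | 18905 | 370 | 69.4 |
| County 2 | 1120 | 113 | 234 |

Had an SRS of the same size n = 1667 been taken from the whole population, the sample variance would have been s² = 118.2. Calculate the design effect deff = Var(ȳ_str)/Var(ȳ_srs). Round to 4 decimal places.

Var(ȳ_str) = Σ Wₕ²(1−fₕ)sₕ²/nₕ with Wₕ = Nₕ/27959:
  County 5: (6202/27959)²·(1−954/6202)·136.6/954 = 0.0059618994
  County 4: (1732/27959)²·(1−230/1732)·152/230 = 0.0021993295
  County 3: (18905/27959)²·(1−370/18905)·69.4/370 = 0.084078267
  County 2: (1120/27959)²·(1−113/1120)·234/113 = 0.002987732
  → Var(ȳ_str) = 0.095227228.
Var(ȳ_srs) = (1 − 1667/27959)·118.2/1667 = 0.0666782.
deff = 0.095227228 / 0.0666782 = 1.4282.

1.4282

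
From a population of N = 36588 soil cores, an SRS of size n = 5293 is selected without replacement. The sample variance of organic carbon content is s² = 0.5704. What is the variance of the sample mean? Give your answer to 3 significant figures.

9.22 × 10^-5

Under SRS without replacement, Var(ȳ) = (1 − f)·s²/n with f = n/N = 5293/36588 = 0.14466492.
Var(ȳ) = (1 − 0.14466492)·0.5704/5293 = 0.85533508·1.0776497 × 10^-4 = 9.2175162 × 10^-5.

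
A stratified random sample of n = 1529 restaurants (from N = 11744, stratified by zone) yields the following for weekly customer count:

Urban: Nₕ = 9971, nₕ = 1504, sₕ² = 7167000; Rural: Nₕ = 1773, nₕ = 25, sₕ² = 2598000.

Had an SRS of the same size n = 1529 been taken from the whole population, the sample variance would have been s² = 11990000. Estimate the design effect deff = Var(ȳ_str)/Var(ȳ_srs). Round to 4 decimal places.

0.7700

Var(ȳ_str) = Σ Wₕ²(1−fₕ)sₕ²/nₕ with Wₕ = Nₕ/11744:
  Urban: (9971/11744)²·(1−1504/9971)·7167000/1504 = 2916.9283
  Rural: (1773/11744)²·(1−25/1773)·2598000/25 = 2335.1631
  → Var(ȳ_str) = 5252.0914.
Var(ȳ_srs) = (1 − 1529/11744)·11990000/1529 = 6820.7798.
deff = 5252.0914 / 6820.7798 = 0.7700.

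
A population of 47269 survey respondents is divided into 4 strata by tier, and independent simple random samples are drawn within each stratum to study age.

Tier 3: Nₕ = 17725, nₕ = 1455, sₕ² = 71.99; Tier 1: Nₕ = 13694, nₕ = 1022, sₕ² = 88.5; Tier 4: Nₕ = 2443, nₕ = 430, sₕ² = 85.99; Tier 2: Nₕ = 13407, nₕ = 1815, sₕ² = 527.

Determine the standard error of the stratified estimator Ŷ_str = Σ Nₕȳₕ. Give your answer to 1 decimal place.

8683.6

Var(Ŷ_str) = Σₕ Nₕ²(1 − fₕ)sₕ²/nₕ.
Tier 3: 17725²·(1 − 1455/17725)·71.99/1455 = 1.4268653 × 10^7.
Tier 1: 13694²·(1 − 1022/13694)·88.5/1022 = 1.5026847 × 10^7.
Tier 4: 2443²·(1 − 430/2443)·85.99/430 = 983437.43.
Tier 2: 13407²·(1 − 1815/13407)·527/1815 = 4.5125702 × 10^7.
Sum = 7.5404639 × 10^7.
SE = √(7.5404639 × 10^7) = 8683.6.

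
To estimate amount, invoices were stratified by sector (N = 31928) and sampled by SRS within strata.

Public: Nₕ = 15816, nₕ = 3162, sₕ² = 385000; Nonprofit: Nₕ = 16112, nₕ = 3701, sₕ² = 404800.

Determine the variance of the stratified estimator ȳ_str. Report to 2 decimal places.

Var(ȳ_str) = Σₕ Wₕ²(1 − fₕ)sₕ²/nₕ with Wₕ = Nₕ/N, N = 31928.
Public: Wₕ = 0.49536457; term = 0.49536457²·(1 − 0.19992413)·385000/3162 = 23.904514.
Nonprofit: Wₕ = 0.50463543; term = 0.50463543²·(1 − 0.22970457)·404800/3701 = 21.455282.
Sum = 45.359796.

45.36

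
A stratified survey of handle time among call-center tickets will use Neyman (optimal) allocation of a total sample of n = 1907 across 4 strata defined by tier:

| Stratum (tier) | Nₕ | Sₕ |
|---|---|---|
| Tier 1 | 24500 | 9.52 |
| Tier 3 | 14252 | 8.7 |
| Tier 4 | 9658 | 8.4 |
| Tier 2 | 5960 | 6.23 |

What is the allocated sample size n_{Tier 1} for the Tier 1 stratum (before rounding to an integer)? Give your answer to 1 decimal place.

Neyman allocation: nₕ = n·NₕSₕ / Σⱼ NⱼSⱼ.
Σ NⱼSⱼ = 24500·9.52 + 14252·8.7 + 9658·8.4 + 5960·6.23 = 475490.4.
n_{Tier 1} = 1907·24500·9.52 / 475490.4 = 935.4.

935.4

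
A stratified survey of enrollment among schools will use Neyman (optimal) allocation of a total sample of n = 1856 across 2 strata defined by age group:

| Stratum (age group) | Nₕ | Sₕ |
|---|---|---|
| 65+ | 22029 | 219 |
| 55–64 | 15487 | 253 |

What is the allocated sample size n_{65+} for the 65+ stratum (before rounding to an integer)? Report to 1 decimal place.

Neyman allocation: nₕ = n·NₕSₕ / Σⱼ NⱼSⱼ.
Σ NⱼSⱼ = 22029·219 + 15487·253 = 8.742562 × 10^6.
n_{65+} = 1856·22029·219 / (8.742562 × 10^6) = 1024.2.

1024.2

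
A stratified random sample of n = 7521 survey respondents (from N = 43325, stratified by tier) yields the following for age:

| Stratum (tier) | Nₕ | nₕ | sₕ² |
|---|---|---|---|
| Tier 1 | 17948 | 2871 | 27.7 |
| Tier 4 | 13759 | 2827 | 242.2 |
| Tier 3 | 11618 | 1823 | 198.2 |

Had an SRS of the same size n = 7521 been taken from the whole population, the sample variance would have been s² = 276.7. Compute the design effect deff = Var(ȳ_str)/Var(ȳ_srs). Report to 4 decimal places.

0.4883

Var(ȳ_str) = Σ Wₕ²(1−fₕ)sₕ²/nₕ with Wₕ = Nₕ/43325:
  Tier 1: (17948/43325)²·(1−2871/17948)·27.7/2871 = 0.0013909145
  Tier 4: (13759/43325)²·(1−2827/13759)·242.2/2827 = 0.0068652709
  Tier 3: (11618/43325)²·(1−1823/11618)·198.2/1823 = 0.0065913694
  → Var(ȳ_str) = 0.014847555.
Var(ȳ_srs) = (1 − 7521/43325)·276.7/7521 = 0.030403708.
deff = 0.014847555 / 0.030403708 = 0.4883.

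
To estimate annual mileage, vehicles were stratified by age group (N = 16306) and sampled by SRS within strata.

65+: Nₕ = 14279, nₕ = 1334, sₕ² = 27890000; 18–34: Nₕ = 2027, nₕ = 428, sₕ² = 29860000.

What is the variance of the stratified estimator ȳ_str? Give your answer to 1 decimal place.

15384.9

Var(ȳ_str) = Σₕ Wₕ²(1 − fₕ)sₕ²/nₕ with Wₕ = Nₕ/N, N = 16306.
65+: Wₕ = 0.87568993; term = 0.87568993²·(1 − 0.09342391)·27890000/1334 = 14534.418.
18–34: Wₕ = 0.12431007; term = 0.12431007²·(1 − 0.21114948)·29860000/428 = 850.45898.
Sum = 15384.877.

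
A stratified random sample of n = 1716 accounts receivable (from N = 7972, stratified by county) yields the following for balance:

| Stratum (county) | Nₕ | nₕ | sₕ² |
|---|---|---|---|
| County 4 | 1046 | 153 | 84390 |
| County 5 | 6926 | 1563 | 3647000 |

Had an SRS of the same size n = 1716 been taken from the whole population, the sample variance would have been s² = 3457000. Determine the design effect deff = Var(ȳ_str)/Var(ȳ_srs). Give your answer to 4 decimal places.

0.8678

Var(ȳ_str) = Σ Wₕ²(1−fₕ)sₕ²/nₕ with Wₕ = Nₕ/7972:
  County 4: (1046/7972)²·(1−153/1046)·84390/153 = 8.106775
  County 5: (6926/7972)²·(1−1563/6926)·3647000/1563 = 1363.7429
  → Var(ȳ_str) = 1371.8497.
Var(ȳ_srs) = (1 − 1716/7972)·3457000/1716 = 1580.926.
deff = 1371.8497 / 1580.926 = 0.8678.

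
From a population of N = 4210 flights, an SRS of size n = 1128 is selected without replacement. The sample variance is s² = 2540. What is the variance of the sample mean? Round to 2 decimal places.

Under SRS without replacement, Var(ȳ) = (1 − f)·s²/n with f = n/N = 1128/4210 = 0.26793349.
Var(ȳ) = (1 − 0.26793349)·2540/1128 = 0.73206651·2.251773 = 1.6484476.

1.65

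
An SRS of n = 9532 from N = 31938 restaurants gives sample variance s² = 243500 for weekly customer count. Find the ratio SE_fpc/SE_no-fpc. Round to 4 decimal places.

f = n/N = 9532/31938 = 0.29845325.
SE_no-fpc = √(s²/n) = 5.0542587; SE_fpc = √((1−f)s²/n) = 4.2333656.
Ratio = √(1−f) = 0.83758387.

0.8376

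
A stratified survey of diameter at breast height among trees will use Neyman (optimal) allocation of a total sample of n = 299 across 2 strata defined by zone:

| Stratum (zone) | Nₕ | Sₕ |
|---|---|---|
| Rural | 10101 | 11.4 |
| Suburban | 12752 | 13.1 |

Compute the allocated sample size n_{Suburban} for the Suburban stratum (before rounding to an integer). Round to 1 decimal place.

177.0

Neyman allocation: nₕ = n·NₕSₕ / Σⱼ NⱼSⱼ.
Σ NⱼSⱼ = 10101·11.4 + 12752·13.1 = 282202.6.
n_{Suburban} = 299·12752·13.1 / 282202.6 = 177.0.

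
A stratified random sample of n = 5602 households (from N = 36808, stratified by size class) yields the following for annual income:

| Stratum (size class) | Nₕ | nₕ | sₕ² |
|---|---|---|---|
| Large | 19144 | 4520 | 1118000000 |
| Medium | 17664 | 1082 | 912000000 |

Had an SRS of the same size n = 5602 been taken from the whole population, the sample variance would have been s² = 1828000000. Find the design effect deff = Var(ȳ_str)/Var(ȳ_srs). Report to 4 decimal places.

Var(ȳ_str) = Σ Wₕ²(1−fₕ)sₕ²/nₕ with Wₕ = Nₕ/36808:
  Large: (19144/36808)²·(1−4520/19144)·1118000000/4520 = 51111.402
  Medium: (17664/36808)²·(1−1082/17664)·912000000/1082 = 182225.48
  → Var(ȳ_str) = 233336.88.
Var(ȳ_srs) = (1 − 5602/36808)·1828000000/5602 = 276648.91.
deff = 233336.88 / 276648.91 = 0.8434.

0.8434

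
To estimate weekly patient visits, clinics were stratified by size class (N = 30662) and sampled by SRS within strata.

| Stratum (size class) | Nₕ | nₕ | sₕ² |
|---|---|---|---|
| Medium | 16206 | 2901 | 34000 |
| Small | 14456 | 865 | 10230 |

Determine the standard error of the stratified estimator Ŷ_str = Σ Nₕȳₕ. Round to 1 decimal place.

69646.9

Var(Ŷ_str) = Σₕ Nₕ²(1 − fₕ)sₕ²/nₕ.
Medium: 16206²·(1 − 2901/16206)·34000/2901 = 2.5270969 × 10^9.
Small: 14456²·(1 − 865/14456)·10230/865 = 2.3235878 × 10^9.
Sum = 4.8506847 × 10^9.
SE = √(4.8506847 × 10^9) = 69646.9.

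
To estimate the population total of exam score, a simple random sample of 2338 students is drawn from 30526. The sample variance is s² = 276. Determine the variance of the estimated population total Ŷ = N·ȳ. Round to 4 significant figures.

Var(Ŷ) = N²·Var(ȳ) = N²·(1 − n/N)·s²/n.
f = 2338/30526 = 0.07659045; Var(ȳ) = 0.92340955·276/2338 = 0.10900814.
Var(Ŷ) = 30526² · 0.10900814 = 1.0157778 × 10^8.

1.016 × 10^8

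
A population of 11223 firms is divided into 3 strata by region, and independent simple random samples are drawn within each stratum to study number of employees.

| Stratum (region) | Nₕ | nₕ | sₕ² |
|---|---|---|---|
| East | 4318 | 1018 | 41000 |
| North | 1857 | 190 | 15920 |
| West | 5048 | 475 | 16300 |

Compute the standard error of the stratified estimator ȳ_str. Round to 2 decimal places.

Var(ȳ_str) = Σₕ Wₕ²(1 − fₕ)sₕ²/nₕ with Wₕ = Nₕ/N, N = 11223.
East: Wₕ = 0.38474561; term = 0.38474561²·(1 − 0.23575730)·41000/1018 = 4.5563254.
North: Wₕ = 0.16546378; term = 0.16546378²·(1 − 0.10231556)·15920/190 = 2.0592973.
West: Wₕ = 0.44979061; term = 0.44979061²·(1 − 0.09409667)·16300/475 = 6.2892175.
Sum = 12.90484.
SE = √(12.90484) = 3.59.

3.59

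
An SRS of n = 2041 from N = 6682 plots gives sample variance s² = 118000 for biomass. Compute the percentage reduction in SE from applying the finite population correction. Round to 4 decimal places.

16.6602

f = n/N = 2041/6682 = 0.30544747.
SE_no-fpc = √(s²/n) = 7.6036042; SE_fpc = √((1−f)s²/n) = 6.3368299.
Ratio = √(1−f) = 0.83339818. Reduction = 100·(1 − 0.83339818) = 16.6602%.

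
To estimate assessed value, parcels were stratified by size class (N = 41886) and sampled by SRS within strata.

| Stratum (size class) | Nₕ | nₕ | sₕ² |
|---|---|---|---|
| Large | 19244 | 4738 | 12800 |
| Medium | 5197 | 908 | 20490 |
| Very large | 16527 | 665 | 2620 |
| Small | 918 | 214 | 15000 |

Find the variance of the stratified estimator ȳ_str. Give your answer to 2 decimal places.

Var(ȳ_str) = Σₕ Wₕ²(1 − fₕ)sₕ²/nₕ with Wₕ = Nₕ/N, N = 41886.
Large: Wₕ = 0.45943752; term = 0.45943752²·(1 − 0.24620661)·12800/4738 = 0.42985319.
Medium: Wₕ = 0.12407487; term = 0.12407487²·(1 − 0.17471618)·20490/908 = 0.28669961.
Very large: Wₕ = 0.39457098; term = 0.39457098²·(1 − 0.04023719)·2620/665 = 0.58869974.
Small: Wₕ = 0.02191663; term = 0.02191663²·(1 − 0.23311547)·15000/214 = 0.025819929.
Sum = 1.3310725.

1.33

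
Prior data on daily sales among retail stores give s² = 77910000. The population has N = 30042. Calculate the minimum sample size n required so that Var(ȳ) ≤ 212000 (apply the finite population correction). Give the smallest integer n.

364

Without fpc, n₀ = s²/D = 77910000/212000 = 367.5000.
With fpc, (1 − n/N)·s²/n ≤ D requires n ≥ n₀/(1 + n₀/N) = 367.5000/(1 + 367.5000/30042) = 363.0587.
Rounding up, n = 364.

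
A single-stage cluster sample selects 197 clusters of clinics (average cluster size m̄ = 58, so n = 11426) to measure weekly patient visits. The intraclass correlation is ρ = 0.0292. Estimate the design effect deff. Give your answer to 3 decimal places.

2.664

deff = 1 + (58 − 1)·0.0292 = 1 + 1.6644 = 2.6644.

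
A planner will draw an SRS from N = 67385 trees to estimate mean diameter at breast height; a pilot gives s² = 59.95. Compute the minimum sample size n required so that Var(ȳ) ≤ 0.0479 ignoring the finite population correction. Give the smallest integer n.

1252

Without fpc, n₀ = s²/D = 59.95/0.0479 = 1251.5658.
Rounding up, n = 1252.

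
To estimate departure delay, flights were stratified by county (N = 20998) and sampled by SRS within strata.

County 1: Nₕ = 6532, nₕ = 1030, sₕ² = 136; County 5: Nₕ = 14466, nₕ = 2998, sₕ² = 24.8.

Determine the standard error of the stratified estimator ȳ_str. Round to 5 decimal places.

Var(ȳ_str) = Σₕ Wₕ²(1 − fₕ)sₕ²/nₕ with Wₕ = Nₕ/N, N = 20998.
County 1: Wₕ = 0.31107725; term = 0.31107725²·(1 − 0.15768524)·136/1030 = 0.010762486.
County 5: Wₕ = 0.68892275; term = 0.68892275²·(1 − 0.20724457)·24.8/2998 = 0.0031124353.
Sum = 0.013874921.
SE = √(0.013874921) = 0.11779.

0.11779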